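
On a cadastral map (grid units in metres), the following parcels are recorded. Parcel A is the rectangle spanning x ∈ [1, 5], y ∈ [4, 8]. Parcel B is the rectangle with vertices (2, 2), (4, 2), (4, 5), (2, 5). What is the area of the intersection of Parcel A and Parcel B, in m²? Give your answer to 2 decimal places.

|Parcel A∩Parcel B|: x∈[2,4], y∈[4,5] → 2·1 = 2.

2.00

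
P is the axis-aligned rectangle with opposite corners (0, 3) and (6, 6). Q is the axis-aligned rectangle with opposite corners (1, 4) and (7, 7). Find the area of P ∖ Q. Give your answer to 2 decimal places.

|P∩Q|: x∈[1,6], y∈[4,6] → 5·2 = 10.
|P| = 18.
|P ∖ Q| = |P| − |P∩Q| = 18 − 10 = 8.00.

8.00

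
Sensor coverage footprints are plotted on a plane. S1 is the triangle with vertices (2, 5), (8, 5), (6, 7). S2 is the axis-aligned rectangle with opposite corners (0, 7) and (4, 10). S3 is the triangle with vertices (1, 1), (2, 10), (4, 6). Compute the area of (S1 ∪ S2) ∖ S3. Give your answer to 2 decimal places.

|S1 ∪ S2| = 18.
|(S1 ∪ S2) ∩ S3| = 3.45.
|(S1 ∪ S2) ∖ S3| = 18 − 3.45 = 14.55.

14.55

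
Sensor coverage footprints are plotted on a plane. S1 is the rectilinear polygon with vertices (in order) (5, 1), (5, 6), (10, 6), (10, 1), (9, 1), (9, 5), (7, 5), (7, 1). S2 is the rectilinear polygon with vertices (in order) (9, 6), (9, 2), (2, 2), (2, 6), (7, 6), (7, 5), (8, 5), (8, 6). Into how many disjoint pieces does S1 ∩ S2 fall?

2

S1 ∩ S2 splits into 2 disjoint pieces (area 8, area 1).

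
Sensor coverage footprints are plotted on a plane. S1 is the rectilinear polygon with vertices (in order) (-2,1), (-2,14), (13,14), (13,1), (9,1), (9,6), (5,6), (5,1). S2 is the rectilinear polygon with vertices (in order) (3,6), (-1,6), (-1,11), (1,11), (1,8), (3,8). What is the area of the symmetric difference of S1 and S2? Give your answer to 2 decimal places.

161.00

|S1| = 175, |S2| = 14, |S1∩S2| = 14.
|S1 △ S2| = |S1| + |S2| − 2·|S1∩S2| = 175 + 14 − 28 = 161.00.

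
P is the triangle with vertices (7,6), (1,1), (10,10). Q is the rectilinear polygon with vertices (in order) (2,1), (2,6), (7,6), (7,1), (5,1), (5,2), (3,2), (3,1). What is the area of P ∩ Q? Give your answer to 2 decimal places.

The intersection is the polygon with vertices (2,1.833), (2,2), (6,6), (7,6).
By the shoelace formula its area is 2.42.

2.42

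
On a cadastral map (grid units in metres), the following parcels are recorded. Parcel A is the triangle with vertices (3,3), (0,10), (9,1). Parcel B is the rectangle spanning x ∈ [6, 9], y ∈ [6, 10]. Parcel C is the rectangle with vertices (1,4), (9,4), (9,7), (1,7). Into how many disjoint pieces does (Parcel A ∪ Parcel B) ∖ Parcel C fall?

3

(Parcel A ∪ Parcel B) ∖ Parcel C splits into 3 disjoint pieces (area 2.5714, area 7.7143, area 9).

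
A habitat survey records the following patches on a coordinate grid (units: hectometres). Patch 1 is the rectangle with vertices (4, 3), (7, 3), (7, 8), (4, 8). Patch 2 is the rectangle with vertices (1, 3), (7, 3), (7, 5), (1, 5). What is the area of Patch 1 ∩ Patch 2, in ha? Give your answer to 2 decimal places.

6.00

|Patch 1∩Patch 2|: x∈[4,7], y∈[3,5] → 3·2 = 6.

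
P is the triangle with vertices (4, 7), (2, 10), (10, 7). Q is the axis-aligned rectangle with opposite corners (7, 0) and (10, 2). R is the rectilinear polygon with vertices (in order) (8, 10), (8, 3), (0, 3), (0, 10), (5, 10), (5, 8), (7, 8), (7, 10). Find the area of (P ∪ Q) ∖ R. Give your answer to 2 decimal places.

|P ∪ Q| = 15.
|(P ∪ Q) ∩ R| = 7.25.
|(P ∪ Q) ∖ R| = 15 − 7.25 = 7.75.

7.75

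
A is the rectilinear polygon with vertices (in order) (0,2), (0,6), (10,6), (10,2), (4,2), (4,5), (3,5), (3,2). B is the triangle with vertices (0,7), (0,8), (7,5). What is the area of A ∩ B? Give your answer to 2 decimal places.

The intersection is the polygon with vertices (4.667,6), (7,5), (3.5,6).
By the shoelace formula its area is 0.58.

0.58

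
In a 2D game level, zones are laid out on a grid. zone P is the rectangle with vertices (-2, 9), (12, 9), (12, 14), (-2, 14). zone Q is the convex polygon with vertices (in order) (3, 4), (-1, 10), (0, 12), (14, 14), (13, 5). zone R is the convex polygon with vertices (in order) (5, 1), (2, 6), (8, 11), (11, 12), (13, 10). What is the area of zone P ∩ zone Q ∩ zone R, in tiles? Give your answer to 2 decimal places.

12.40

The intersection is the polygon with vertices (5.6,9), (8,11), (11,12), (12,11), (12,9).
By the shoelace formula its area is 12.40.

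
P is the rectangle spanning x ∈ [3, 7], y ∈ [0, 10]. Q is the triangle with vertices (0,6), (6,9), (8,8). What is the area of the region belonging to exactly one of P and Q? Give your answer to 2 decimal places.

|P| = 40, |Q| = 6, |P∩Q| = 4.5.
|P △ Q| = |P| + |Q| − 2·|P∩Q| = 40 + 6 − 9 = 37.00.

37.00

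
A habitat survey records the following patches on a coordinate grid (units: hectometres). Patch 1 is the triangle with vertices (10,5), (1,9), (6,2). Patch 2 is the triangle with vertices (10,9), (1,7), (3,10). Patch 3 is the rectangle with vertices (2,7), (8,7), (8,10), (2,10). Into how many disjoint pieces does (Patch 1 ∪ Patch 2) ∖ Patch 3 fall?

(Patch 1 ∪ Patch 2) ∖ Patch 3 splits into 3 disjoint pieces (area 18.4286, area 0.977, area 0.7302).

3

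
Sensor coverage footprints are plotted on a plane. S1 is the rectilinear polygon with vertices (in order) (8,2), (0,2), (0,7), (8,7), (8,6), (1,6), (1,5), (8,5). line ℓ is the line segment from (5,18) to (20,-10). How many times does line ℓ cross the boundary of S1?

The segment lies entirely outside S1 and never meets its boundary.

0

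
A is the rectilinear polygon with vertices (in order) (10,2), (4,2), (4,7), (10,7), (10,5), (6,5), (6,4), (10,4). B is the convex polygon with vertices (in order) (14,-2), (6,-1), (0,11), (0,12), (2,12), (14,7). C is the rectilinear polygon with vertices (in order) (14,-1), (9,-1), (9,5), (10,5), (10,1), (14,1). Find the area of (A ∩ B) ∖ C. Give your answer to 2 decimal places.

23.75

|A ∩ B| = 25.75.
|(A ∩ B) ∩ C| = 2.
|(A ∩ B) ∖ C| = 25.75 − 2 = 23.75.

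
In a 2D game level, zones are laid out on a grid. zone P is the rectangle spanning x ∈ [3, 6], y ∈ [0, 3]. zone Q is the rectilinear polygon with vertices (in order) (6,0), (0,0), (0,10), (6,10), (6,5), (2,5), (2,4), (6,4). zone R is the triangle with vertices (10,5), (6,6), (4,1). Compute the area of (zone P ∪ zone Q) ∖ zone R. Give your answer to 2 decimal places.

|zone P ∪ zone Q| = 56.
|(zone P ∪ zone Q) ∩ zone R| = 3.0667.
|(zone P ∪ zone Q) ∖ zone R| = 56 − 3.0667 = 52.93.

52.93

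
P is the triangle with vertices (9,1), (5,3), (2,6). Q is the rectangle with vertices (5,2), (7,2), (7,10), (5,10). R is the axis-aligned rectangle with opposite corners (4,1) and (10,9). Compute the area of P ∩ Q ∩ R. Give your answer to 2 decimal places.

1.29

The intersection is the polygon with vertices (5,3.857), (7,2.429), (7,2), (5,3).
By the shoelace formula its area is 1.29.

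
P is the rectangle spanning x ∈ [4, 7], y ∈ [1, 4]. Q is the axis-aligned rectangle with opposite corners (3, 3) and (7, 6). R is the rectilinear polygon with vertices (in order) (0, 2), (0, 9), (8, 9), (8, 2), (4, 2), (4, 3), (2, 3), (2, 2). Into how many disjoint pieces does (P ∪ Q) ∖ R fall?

1

(P ∪ Q) ∖ R is a single connected region.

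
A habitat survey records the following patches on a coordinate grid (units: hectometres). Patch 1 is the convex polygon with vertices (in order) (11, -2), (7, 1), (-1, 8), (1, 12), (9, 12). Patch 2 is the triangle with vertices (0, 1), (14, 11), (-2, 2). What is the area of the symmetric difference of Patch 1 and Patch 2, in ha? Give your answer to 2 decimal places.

94.73

|Patch 1| = 92, |Patch 2| = 17, |Patch 1∩Patch 2| = 7.1337.
|Patch 1 △ Patch 2| = |Patch 1| + |Patch 2| − 2·|Patch 1∩Patch 2| = 92 + 17 − 14.2674 = 94.73.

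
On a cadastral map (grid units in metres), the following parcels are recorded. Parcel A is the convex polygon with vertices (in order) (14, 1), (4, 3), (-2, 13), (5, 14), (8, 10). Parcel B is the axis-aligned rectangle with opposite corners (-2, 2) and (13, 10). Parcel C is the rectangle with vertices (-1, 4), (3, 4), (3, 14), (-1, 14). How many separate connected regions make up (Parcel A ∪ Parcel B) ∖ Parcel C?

2

(Parcel A ∪ Parcel B) ∖ Parcel C splits into 2 disjoint pieces (area 111.9643, area 0.9048).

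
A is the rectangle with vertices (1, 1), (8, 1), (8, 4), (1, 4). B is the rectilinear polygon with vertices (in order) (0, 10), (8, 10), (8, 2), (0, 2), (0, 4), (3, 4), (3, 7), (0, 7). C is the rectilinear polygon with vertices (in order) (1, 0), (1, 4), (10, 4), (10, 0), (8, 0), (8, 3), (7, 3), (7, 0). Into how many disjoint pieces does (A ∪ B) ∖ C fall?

(A ∪ B) ∖ C splits into 3 disjoint pieces (area 2, area 2, area 39).

3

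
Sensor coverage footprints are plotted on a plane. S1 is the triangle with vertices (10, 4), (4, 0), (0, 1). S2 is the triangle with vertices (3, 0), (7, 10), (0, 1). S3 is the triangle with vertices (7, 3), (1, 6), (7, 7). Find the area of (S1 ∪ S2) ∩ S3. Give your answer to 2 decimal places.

3.47

|S1 ∪ S2| = 24.7159.
|(S1 ∪ S2) ∩ S3| = 3.47.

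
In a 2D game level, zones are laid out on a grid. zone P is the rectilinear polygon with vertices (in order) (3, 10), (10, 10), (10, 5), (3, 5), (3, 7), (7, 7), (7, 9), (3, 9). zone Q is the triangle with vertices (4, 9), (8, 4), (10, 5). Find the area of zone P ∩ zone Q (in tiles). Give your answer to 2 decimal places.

4.20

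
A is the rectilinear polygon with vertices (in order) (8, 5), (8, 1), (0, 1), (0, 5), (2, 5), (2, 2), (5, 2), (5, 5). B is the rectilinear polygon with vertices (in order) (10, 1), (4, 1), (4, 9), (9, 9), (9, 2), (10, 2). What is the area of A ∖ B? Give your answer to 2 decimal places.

|A| = 23, |A∩B| = 13.
|A ∖ B| = |A| − |A∩B| = 23 − 13 = 10.00.

10.00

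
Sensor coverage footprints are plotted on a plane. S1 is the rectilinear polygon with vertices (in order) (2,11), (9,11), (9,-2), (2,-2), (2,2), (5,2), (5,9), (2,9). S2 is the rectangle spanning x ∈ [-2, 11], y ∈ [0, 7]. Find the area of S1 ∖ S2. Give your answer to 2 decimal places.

|S1| = 70, |S1∩S2| = 34.
|S1 ∖ S2| = |S1| − |S1∩S2| = 70 − 34 = 36.00.

36.00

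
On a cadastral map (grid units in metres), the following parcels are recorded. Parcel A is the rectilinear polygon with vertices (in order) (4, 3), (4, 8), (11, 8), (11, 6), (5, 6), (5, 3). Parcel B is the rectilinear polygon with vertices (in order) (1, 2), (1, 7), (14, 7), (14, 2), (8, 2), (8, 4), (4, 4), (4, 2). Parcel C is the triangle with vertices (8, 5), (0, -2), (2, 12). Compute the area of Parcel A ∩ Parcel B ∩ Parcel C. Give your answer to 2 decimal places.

4.71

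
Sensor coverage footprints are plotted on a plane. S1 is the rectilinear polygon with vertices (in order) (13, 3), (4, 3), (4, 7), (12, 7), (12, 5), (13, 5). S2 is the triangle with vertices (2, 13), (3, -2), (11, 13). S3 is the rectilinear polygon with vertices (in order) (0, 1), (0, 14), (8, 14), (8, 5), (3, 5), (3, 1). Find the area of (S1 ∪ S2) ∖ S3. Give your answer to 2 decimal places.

|S1 ∪ S2| = 90.5667.
|(S1 ∪ S2) ∩ S3| = 47.1625.
|(S1 ∪ S2) ∖ S3| = 90.5667 − 47.1625 = 43.40.

43.40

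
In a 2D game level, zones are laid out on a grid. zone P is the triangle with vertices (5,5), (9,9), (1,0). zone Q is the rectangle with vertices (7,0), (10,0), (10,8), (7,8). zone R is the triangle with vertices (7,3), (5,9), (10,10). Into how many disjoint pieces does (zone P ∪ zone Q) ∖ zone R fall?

(zone P ∪ zone Q) ∖ zone R splits into 2 disjoint pieces (area 18.6429, area 1.4545).

2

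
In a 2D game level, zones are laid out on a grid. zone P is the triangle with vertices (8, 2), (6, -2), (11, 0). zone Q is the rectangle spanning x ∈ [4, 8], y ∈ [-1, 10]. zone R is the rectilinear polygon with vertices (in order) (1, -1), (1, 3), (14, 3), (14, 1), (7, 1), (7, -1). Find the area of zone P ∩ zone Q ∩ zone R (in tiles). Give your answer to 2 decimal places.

0.50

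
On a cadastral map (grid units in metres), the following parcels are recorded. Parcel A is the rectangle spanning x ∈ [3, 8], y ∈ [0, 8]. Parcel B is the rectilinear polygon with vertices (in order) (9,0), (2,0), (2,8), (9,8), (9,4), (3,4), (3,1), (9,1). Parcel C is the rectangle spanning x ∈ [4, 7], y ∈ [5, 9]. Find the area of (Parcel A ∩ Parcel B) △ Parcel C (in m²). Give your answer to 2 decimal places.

|Parcel A ∩ Parcel B| = 25.
|(Parcel A ∩ Parcel B) ∩ Parcel C| = 9.
|(Parcel A ∩ Parcel B) △ Parcel C| = 25 + 12 − 18 = 19.00.

19.00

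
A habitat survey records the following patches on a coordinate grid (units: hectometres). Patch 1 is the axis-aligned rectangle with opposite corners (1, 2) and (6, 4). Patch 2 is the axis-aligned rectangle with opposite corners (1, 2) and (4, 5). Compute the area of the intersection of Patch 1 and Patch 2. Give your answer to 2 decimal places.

|Patch 1∩Patch 2|: x∈[1,4], y∈[2,4] → 3·2 = 6.

6.00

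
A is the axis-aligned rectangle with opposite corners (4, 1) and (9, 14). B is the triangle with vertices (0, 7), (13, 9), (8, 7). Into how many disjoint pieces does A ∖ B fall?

2

A ∖ B splits into 2 disjoint pieces (area 30.2, area 30).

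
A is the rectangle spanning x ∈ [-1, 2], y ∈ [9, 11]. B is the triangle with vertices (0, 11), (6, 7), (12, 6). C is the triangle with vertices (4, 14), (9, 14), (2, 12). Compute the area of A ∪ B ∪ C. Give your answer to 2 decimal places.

By inclusion–exclusion:
Individual areas: |A| = 6, |B| = 9, |C| = 5.
|A∩B| = 0.5.
|A∩C| = 0.
|B∩C| = 0.
|A∩B∩C| = 0.
|A ∪ B ∪ C| = 20 − 0.5 + 0 = 19.50.

19.50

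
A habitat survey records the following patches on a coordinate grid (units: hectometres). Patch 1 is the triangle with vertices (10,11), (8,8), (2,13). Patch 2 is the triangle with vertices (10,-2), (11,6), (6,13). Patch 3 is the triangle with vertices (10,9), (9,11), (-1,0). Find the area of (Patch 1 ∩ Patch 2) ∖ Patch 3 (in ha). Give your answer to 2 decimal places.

|Patch 1 ∩ Patch 2| = 4.1711.
|(Patch 1 ∩ Patch 2) ∩ Patch 3| = 1.7409.
|(Patch 1 ∩ Patch 2) ∖ Patch 3| = 4.1711 − 1.7409 = 2.43.

2.43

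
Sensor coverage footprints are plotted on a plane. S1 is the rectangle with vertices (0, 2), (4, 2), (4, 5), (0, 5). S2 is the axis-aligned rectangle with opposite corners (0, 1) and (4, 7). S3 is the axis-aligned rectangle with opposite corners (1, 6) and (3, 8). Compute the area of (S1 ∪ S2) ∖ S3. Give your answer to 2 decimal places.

22.00

|S1 ∪ S2| = 24.
|(S1 ∪ S2) ∩ S3| = 2.
|(S1 ∪ S2) ∖ S3| = 24 − 2 = 22.00.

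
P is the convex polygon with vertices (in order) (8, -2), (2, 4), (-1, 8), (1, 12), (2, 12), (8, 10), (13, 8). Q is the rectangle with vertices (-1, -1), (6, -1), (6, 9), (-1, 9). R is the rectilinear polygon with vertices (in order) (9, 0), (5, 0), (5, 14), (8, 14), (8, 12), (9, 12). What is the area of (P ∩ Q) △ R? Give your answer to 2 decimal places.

73.75

|P ∩ Q| = 36.75.
|(P ∩ Q) ∩ R| = 8.5.
|(P ∩ Q) △ R| = 36.75 + 54 − 17 = 73.75.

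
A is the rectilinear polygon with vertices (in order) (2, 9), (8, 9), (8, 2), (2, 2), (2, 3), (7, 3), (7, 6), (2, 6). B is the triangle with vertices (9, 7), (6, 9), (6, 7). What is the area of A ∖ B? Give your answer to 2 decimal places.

|A| = 27, |A∩B| = 2.6667.
|A ∖ B| = |A| − |A∩B| = 27 − 2.6667 = 24.33.

24.33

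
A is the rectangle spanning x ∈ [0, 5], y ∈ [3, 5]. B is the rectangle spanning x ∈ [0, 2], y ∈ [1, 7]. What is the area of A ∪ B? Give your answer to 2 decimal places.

18.00

By inclusion–exclusion:
Individual areas: |A| = 10, |B| = 12.
|A∩B|: x∈[0,2], y∈[3,5] → 2·2 = 4.
|A ∪ B| = 22 − 4 = 18.00.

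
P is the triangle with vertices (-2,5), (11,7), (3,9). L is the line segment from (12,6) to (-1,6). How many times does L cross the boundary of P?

2

The segment meets the boundary at (-0.75,6), (4.5,6).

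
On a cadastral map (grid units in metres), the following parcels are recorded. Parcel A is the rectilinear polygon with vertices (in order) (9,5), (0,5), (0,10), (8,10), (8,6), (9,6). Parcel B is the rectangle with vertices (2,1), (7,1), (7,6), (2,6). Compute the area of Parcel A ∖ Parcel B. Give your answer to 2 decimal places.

|Parcel A| = 41, |Parcel A∩Parcel B| = 5.
|Parcel A ∖ Parcel B| = |Parcel A| − |Parcel A∩Parcel B| = 41 − 5 = 36.00.

36.00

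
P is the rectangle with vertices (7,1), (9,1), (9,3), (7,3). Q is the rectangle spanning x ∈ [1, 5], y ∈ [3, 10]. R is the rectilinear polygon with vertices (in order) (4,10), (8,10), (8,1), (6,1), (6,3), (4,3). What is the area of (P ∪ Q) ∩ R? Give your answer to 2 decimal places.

|P ∪ Q| = 32.
|(P ∪ Q) ∩ R| = 9.00.

9.00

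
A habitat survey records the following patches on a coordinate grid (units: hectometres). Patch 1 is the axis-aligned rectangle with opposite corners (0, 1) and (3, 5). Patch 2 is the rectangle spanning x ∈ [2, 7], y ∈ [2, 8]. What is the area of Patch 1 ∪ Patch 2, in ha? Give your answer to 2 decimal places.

39.00

By inclusion–exclusion:
Individual areas: |Patch 1| = 12, |Patch 2| = 30.
|Patch 1∩Patch 2|: x∈[2,3], y∈[2,5] → 1·3 = 3.
|Patch 1 ∪ Patch 2| = 42 − 3 = 39.00.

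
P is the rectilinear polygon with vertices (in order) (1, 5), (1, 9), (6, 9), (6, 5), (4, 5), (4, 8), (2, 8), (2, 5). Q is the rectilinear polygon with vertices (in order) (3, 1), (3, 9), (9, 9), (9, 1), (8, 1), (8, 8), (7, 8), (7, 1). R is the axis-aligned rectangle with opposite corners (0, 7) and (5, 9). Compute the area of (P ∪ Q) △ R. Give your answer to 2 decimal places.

|P ∪ Q| = 46.
|(P ∪ Q) ∩ R| = 7.
|(P ∪ Q) △ R| = 46 + 10 − 14 = 42.00.

42.00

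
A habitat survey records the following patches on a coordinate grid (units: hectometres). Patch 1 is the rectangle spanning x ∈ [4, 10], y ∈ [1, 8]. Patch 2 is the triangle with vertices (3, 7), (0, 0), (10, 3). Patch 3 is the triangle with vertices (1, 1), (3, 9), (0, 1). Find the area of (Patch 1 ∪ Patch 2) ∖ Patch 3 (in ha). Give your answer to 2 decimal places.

55.90

|Patch 1 ∪ Patch 2| = 56.8143.
|(Patch 1 ∪ Patch 2) ∩ Patch 3| = 0.9143.
|(Patch 1 ∪ Patch 2) ∖ Patch 3| = 56.8143 − 0.9143 = 55.90.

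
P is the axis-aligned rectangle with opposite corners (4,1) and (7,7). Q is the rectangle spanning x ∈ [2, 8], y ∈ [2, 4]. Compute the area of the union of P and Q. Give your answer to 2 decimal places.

By inclusion–exclusion:
Individual areas: |P| = 18, |Q| = 12.
|P∩Q|: x∈[4,7], y∈[2,4] → 3·2 = 6.
|P ∪ Q| = 30 − 6 = 24.00.

24.00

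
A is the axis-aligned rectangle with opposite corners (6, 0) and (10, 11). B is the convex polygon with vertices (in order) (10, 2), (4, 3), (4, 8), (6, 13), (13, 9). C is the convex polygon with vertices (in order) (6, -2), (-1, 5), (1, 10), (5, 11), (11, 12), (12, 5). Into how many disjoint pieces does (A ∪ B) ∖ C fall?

3

(A ∪ B) ∖ C splits into 3 disjoint pieces (area 3.2381, area 2.9971, area 2.929).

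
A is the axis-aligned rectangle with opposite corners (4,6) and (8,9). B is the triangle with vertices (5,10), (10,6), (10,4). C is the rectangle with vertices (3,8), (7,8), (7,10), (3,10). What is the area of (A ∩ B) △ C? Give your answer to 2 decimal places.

8.54

|A ∩ B| = 1.5917.
|(A ∩ B) ∩ C| = 0.525.
|(A ∩ B) △ C| = 1.5917 + 8 − 1.05 = 8.54.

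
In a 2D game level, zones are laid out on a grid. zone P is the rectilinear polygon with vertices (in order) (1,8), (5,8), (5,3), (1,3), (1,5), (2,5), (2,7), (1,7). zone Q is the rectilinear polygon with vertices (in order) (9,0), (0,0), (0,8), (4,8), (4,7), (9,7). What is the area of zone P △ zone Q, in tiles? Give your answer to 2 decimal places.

51.00

|zone P| = 18, |zone Q| = 67, |zone P∩zone Q| = 17.
|zone P △ zone Q| = |zone P| + |zone Q| − 2·|zone P∩zone Q| = 18 + 67 − 34 = 51.00.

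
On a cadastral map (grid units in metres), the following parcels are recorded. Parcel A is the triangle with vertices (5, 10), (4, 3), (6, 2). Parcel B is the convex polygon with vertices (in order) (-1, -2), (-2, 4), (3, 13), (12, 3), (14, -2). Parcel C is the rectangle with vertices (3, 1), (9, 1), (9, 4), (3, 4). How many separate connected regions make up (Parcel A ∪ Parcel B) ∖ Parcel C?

(Parcel A ∪ Parcel B) ∖ Parcel C is a single connected region.

1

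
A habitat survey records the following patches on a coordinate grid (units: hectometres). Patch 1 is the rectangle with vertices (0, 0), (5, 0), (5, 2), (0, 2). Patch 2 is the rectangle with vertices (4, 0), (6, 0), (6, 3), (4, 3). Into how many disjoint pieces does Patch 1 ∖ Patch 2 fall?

1

Patch 1 ∖ Patch 2 is a single connected region.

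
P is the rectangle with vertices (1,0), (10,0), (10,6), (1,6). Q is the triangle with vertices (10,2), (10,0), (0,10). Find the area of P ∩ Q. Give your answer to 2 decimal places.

8.00

The intersection is the polygon with vertices (10,0), (4,6), (5,6), (10,2).
By the shoelace formula its area is 8.00.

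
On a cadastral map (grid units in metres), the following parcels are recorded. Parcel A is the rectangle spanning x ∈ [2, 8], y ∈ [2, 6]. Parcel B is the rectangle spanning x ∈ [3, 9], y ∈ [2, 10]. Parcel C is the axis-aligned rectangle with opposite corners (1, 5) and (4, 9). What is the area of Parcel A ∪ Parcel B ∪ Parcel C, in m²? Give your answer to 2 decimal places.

59.00

By inclusion–exclusion:
Individual areas: |Parcel A| = 24, |Parcel B| = 48, |Parcel C| = 12.
|Parcel A∩Parcel B|: x∈[3,8], y∈[2,6] → 5·4 = 20.
|Parcel A∩Parcel C|: x∈[2,4], y∈[5,6] → 2·1 = 2.
|Parcel B∩Parcel C|: x∈[3,4], y∈[5,9] → 1·4 = 4.
|Parcel A∩Parcel B∩Parcel C| = 1.
|Parcel A ∪ Parcel B ∪ Parcel C| = 84 − 26 + 1 = 59.00.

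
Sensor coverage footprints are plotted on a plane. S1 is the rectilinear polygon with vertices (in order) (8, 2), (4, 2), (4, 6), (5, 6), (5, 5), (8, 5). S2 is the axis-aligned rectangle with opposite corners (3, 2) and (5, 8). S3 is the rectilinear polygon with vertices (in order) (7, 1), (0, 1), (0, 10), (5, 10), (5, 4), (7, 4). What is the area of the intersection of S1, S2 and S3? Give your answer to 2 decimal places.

4.00

The intersection is the polygon with vertices (4,6), (5,6), (5,5), (5,4), (5,2), (4,2).
By the shoelace formula its area is 4.00.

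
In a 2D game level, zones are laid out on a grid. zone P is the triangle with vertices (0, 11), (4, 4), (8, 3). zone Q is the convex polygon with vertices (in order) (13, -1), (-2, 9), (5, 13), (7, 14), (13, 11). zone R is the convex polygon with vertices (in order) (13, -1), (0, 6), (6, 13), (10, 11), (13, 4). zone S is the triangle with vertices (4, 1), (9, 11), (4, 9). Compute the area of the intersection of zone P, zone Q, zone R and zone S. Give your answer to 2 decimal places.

3.00

The intersection is the polygon with vertices (4,5), (4,7), (6,5), (5.5,4).
By the shoelace formula its area is 3.00.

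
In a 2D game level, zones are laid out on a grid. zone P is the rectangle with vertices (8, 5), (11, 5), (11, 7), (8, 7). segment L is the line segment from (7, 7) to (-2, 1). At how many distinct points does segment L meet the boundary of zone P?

The segment lies entirely outside zone P and never meets its boundary.

0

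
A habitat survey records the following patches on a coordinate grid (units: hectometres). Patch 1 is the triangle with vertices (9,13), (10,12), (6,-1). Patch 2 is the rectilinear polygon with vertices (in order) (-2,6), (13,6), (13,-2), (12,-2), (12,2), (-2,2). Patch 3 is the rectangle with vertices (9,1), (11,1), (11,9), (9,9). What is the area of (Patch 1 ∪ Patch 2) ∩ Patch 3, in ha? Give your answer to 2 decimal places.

|Patch 1 ∪ Patch 2| = 70.6319.
|(Patch 1 ∪ Patch 2) ∩ Patch 3| = 8.01.

8.01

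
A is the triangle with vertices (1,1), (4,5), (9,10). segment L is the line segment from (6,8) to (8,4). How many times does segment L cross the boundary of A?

The segment meets the boundary at (6.44,7.12), (6.333,7.333).

2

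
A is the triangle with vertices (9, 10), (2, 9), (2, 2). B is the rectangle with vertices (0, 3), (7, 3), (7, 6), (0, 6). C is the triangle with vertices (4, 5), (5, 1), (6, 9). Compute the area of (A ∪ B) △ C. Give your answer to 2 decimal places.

34.46

|A ∪ B| = 38.9375.
|(A ∪ B) ∩ C| = 5.2396.
|(A ∪ B) △ C| = 38.9375 + 6 − 10.4792 = 34.46.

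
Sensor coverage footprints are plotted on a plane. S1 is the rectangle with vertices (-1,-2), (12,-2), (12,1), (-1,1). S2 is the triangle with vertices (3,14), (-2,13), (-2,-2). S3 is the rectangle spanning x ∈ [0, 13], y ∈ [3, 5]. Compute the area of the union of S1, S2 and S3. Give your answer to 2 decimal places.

By inclusion–exclusion:
Individual areas: |S1| = 39, |S2| = 37.5, |S3| = 26.
|S1∩S2| = 0.
|S1∩S3| = 0 (no overlap).
|S2∩S3| = 0.0562.
|S1∩S2∩S3| = 0.
|S1 ∪ S2 ∪ S3| = 102.5 − 0.0562 + 0 = 102.44.

102.44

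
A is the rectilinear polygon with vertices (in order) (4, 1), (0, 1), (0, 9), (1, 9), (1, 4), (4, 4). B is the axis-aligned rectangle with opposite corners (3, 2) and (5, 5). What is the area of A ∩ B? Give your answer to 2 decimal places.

2.00

The intersection is the polygon with vertices (4,4), (4,2), (3,2), (3,4).
By the shoelace formula its area is 2.00.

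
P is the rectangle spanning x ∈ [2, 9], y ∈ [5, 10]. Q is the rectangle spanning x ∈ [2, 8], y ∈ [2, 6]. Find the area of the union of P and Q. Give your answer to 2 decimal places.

53.00

By inclusion–exclusion:
Individual areas: |P| = 35, |Q| = 24.
|P∩Q|: x∈[2,8], y∈[5,6] → 6·1 = 6.
|P ∪ Q| = 59 − 6 = 53.00.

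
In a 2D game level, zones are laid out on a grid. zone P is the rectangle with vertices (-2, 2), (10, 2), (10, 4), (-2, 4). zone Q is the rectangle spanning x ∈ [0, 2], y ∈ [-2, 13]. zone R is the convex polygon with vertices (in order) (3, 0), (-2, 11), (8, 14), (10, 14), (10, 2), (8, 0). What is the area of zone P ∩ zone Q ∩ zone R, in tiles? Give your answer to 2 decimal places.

The intersection is the polygon with vertices (2,2.2), (1.182,4), (2,4).
By the shoelace formula its area is 0.74.

0.74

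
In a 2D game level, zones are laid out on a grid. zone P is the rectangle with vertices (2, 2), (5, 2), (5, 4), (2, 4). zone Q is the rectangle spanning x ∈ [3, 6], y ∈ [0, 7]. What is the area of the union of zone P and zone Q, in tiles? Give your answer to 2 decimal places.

By inclusion–exclusion:
Individual areas: |zone P| = 6, |zone Q| = 21.
|zone P∩zone Q|: x∈[3,5], y∈[2,4] → 2·2 = 4.
|zone P ∪ zone Q| = 27 − 4 = 23.00.

23.00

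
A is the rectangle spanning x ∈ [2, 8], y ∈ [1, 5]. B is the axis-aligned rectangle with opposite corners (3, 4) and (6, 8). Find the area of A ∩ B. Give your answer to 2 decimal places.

3.00

|A∩B|: x∈[3,6], y∈[4,5] → 3·1 = 3.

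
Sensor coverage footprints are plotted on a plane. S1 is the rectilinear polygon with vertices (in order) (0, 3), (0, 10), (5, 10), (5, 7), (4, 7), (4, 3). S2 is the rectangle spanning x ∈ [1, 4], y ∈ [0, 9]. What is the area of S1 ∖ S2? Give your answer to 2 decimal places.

13.00

|S1| = 31, |S1∩S2| = 18.
|S1 ∖ S2| = |S1| − |S1∩S2| = 31 − 18 = 13.00.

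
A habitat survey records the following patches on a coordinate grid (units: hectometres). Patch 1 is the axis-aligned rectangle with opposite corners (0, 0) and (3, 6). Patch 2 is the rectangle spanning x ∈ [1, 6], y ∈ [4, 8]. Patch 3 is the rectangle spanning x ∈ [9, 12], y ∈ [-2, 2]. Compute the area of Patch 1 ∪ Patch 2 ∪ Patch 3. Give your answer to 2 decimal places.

46.00

By inclusion–exclusion:
Individual areas: |Patch 1| = 18, |Patch 2| = 20, |Patch 3| = 12.
|Patch 1∩Patch 2|: x∈[1,3], y∈[4,6] → 2·2 = 4.
|Patch 1∩Patch 3| = 0 (no overlap).
|Patch 2∩Patch 3| = 0 (no overlap).
|Patch 1∩Patch 2∩Patch 3| = 0.
|Patch 1 ∪ Patch 2 ∪ Patch 3| = 50 − 4 + 0 = 46.00.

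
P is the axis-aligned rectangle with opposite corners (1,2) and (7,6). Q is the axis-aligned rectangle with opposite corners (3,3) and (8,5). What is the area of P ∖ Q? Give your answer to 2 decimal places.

16.00

|P∩Q|: x∈[3,7], y∈[3,5] → 4·2 = 8.
|P| = 24.
|P ∖ Q| = |P| − |P∩Q| = 24 − 8 = 16.00.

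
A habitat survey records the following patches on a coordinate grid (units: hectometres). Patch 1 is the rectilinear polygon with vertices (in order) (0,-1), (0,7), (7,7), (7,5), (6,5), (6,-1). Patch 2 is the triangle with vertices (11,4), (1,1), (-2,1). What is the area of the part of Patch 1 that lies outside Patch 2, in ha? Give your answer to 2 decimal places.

46.83

|Patch 1| = 50, |Patch 1∩Patch 2| = 3.1731.
|Patch 1 ∖ Patch 2| = |Patch 1| − |Patch 1∩Patch 2| = 50 − 3.1731 = 46.83.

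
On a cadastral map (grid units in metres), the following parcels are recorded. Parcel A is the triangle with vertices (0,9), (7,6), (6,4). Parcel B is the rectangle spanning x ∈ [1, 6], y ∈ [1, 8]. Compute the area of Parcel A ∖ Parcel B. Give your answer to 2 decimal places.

1.78

|Parcel A| = 8.5, |Parcel A∩Parcel B| = 6.719.
|Parcel A ∖ Parcel B| = |Parcel A| − |Parcel A∩Parcel B| = 8.5 − 6.719 = 1.78.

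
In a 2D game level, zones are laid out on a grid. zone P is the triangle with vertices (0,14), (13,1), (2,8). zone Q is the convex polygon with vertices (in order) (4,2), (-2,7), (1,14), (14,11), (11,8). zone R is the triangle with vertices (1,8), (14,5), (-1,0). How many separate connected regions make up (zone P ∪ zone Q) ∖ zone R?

2

(zone P ∪ zone Q) ∖ zone R splits into 2 disjoint pieces (area 76.3799, area 1.8906).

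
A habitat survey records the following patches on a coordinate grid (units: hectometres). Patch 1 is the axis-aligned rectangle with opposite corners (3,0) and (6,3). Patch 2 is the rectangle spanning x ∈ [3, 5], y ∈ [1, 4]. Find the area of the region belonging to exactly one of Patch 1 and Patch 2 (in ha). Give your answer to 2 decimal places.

7.00

|Patch 1∩Patch 2|: x∈[3,5], y∈[1,3] → 2·2 = 4.
|Patch 1 △ Patch 2| = |Patch 1| + |Patch 2| − 2·|Patch 1∩Patch 2| = 9 + 6 − 8 = 7.00.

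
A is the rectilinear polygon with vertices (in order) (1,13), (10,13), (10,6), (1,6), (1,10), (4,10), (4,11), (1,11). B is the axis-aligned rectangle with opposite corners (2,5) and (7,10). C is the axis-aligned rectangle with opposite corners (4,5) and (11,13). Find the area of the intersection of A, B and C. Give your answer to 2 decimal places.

The intersection is the polygon with vertices (7,10), (7,6), (4,6), (4,10).
By the shoelace formula its area is 12.00.

12.00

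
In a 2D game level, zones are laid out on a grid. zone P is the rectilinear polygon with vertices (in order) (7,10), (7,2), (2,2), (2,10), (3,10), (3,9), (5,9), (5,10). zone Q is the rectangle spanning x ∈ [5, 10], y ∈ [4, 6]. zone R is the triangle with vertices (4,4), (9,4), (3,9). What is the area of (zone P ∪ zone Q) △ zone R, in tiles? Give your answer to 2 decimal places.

|zone P ∪ zone Q| = 44.
|(zone P ∪ zone Q) ∩ zone R| = 12.5.
|(zone P ∪ zone Q) △ zone R| = 44 + 12.5 − 25 = 31.50.

31.50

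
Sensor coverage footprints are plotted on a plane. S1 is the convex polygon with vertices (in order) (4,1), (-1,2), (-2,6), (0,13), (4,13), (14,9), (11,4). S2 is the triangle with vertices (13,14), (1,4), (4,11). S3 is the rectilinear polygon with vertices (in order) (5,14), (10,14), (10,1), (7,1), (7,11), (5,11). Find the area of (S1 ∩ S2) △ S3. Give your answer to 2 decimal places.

57.18

|S1 ∩ S2| = 21.1511.
|(S1 ∩ S2) ∩ S3| = 4.4844.
|(S1 ∩ S2) △ S3| = 21.1511 + 45 − 8.9689 = 57.18.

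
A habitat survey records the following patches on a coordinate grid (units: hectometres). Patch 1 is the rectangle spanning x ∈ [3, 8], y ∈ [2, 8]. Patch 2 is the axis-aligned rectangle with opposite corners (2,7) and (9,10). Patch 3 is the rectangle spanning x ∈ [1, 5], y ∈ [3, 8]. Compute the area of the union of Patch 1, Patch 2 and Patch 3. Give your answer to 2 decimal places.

By inclusion–exclusion:
Individual areas: |Patch 1| = 30, |Patch 2| = 21, |Patch 3| = 20.
|Patch 1∩Patch 2|: x∈[3,8], y∈[7,8] → 5·1 = 5.
|Patch 1∩Patch 3|: x∈[3,5], y∈[3,8] → 2·5 = 10.
|Patch 2∩Patch 3|: x∈[2,5], y∈[7,8] → 3·1 = 3.
|Patch 1∩Patch 2∩Patch 3| = 2.
|Patch 1 ∪ Patch 2 ∪ Patch 3| = 71 − 18 + 2 = 55.00.

55.00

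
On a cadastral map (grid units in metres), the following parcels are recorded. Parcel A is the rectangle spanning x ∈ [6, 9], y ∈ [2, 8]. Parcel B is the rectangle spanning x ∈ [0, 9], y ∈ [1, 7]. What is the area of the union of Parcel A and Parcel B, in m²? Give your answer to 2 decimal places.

By inclusion–exclusion:
Individual areas: |Parcel A| = 18, |Parcel B| = 54.
|Parcel A∩Parcel B|: x∈[6,9], y∈[2,7] → 3·5 = 15.
|Parcel A ∪ Parcel B| = 72 − 15 = 57.00.

57.00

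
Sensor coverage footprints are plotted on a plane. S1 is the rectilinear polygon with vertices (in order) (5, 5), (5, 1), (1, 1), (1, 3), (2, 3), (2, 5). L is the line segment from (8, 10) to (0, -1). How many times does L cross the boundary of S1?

The segment meets the boundary at (1.455,1), (4.364,5).

2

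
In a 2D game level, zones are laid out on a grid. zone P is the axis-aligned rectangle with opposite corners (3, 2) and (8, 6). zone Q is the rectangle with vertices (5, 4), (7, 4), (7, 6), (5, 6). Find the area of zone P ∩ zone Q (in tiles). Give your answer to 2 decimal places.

|zone P∩zone Q|: x∈[5,7], y∈[4,6] → 2·2 = 4.

4.00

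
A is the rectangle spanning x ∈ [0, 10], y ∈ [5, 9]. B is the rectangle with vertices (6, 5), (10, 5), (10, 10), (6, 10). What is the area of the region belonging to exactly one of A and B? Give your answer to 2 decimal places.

28.00

|A∩B|: x∈[6,10], y∈[5,9] → 4·4 = 16.
|A △ B| = |A| + |B| − 2·|A∩B| = 40 + 20 − 32 = 28.00.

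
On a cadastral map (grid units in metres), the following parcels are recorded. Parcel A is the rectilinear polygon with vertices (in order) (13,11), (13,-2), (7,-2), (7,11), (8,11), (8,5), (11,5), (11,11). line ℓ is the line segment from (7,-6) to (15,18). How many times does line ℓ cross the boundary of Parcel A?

The segment meets the boundary at (12.667,11), (8.333,-2), (11,6), (10.667,5).

4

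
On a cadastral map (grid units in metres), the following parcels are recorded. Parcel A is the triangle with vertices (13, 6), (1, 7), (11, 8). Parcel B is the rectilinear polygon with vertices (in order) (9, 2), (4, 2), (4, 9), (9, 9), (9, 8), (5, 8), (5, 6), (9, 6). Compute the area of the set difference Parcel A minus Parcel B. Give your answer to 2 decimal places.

10.36

|Parcel A| = 11, |Parcel A∩Parcel B| = 0.6417.
|Parcel A ∖ Parcel B| = |Parcel A| − |Parcel A∩Parcel B| = 11 − 0.6417 = 10.36.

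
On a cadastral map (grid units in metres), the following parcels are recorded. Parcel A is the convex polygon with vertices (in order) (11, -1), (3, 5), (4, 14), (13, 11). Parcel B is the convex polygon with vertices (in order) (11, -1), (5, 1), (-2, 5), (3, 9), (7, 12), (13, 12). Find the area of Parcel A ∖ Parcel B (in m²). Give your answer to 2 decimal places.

|Parcel A| = 96, |Parcel A∩Parcel B| = 84.6035.
|Parcel A ∖ Parcel B| = |Parcel A| − |Parcel A∩Parcel B| = 96 − 84.6035 = 11.40.

11.40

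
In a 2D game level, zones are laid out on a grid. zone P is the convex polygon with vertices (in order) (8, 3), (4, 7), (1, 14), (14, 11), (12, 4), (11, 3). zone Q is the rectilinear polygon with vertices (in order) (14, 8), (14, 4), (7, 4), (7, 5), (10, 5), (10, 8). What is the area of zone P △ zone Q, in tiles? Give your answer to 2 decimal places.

|zone P| = 83.5, |zone Q| = 19, |zone P∩zone Q| = 13.2857.
|zone P △ zone Q| = |zone P| + |zone Q| − 2·|zone P∩zone Q| = 83.5 + 19 − 26.5714 = 75.93.

75.93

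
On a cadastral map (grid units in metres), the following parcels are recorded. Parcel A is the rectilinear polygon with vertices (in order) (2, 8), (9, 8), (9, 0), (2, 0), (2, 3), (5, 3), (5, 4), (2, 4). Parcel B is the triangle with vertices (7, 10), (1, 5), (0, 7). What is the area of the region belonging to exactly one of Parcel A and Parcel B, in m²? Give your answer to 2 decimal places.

|Parcel A| = 53, |Parcel B| = 8.5, |Parcel A∩Parcel B| = 2.7929.
|Parcel A △ Parcel B| = |Parcel A| + |Parcel B| − 2·|Parcel A∩Parcel B| = 53 + 8.5 − 5.5857 = 55.91.

55.91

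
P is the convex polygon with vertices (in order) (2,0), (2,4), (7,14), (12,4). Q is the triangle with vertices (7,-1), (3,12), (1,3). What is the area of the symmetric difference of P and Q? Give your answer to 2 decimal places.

|P| = 70, |Q| = 31, |P∩Q| = 17.2522.
|P △ Q| = |P| + |Q| − 2·|P∩Q| = 70 + 31 − 34.5044 = 66.50.

66.50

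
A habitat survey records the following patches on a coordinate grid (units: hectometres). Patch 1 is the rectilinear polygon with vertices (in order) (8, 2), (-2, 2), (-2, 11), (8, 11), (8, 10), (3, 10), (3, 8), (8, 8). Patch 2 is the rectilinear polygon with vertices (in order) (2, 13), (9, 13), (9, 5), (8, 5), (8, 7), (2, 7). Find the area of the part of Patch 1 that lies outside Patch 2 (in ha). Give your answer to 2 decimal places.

|Patch 1| = 80, |Patch 1∩Patch 2| = 14.
|Patch 1 ∖ Patch 2| = |Patch 1| − |Patch 1∩Patch 2| = 80 − 14 = 66.00.

66.00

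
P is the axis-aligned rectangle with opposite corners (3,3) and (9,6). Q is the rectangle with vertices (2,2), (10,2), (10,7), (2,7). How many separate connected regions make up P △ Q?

1

P △ Q is a single connected region.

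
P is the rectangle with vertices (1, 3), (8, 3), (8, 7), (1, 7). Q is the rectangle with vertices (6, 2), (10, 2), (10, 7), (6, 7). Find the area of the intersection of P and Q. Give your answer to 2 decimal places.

8.00

|P∩Q|: x∈[6,8], y∈[3,7] → 2·4 = 8.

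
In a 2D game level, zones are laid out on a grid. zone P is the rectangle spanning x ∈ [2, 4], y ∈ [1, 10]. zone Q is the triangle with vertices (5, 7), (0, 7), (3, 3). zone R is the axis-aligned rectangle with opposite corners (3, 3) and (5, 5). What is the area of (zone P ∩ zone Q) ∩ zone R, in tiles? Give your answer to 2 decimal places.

The region (zone P ∩ zone Q) ∩ zone R is the polygon with vertices (3,3), (3,5), (4,5).
By the shoelace formula its area is 1.00.

1.00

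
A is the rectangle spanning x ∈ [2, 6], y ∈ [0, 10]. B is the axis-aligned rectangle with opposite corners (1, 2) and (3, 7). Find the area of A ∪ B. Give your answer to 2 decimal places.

By inclusion–exclusion:
Individual areas: |A| = 40, |B| = 10.
|A∩B|: x∈[2,3], y∈[2,7] → 1·5 = 5.
|A ∪ B| = 50 − 5 = 45.00.

45.00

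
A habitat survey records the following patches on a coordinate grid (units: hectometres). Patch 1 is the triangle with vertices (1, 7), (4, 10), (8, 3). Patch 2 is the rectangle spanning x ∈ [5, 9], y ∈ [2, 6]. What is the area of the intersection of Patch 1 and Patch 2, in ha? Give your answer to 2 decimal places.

The intersection is the polygon with vertices (8,3), (5,4.714), (5,6), (6.286,6).
By the shoelace formula its area is 3.86.

3.86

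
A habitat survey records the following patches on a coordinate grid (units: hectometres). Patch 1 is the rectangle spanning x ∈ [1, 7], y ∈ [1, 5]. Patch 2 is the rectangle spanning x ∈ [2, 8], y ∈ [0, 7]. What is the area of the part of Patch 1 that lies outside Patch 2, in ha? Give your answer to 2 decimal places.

4.00

|Patch 1∩Patch 2|: x∈[2,7], y∈[1,5] → 5·4 = 20.
|Patch 1| = 24.
|Patch 1 ∖ Patch 2| = |Patch 1| − |Patch 1∩Patch 2| = 24 − 20 = 4.00.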